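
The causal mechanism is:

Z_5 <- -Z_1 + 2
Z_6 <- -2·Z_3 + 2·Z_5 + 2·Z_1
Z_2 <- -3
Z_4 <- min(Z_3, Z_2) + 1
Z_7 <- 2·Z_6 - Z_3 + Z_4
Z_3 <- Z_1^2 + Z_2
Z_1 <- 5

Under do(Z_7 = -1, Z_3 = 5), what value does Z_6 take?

-6

Setting Z_7 = -1, Z_3 = 5 by intervention discards those variables' equations.
Z_5 = -Z_1 + 2  [with Z_1=5]  = -3
Z_6 = -2·Z_3 + 2·Z_5 + 2·Z_1  [with Z_3=5, Z_5=-3, Z_1=5]  = -6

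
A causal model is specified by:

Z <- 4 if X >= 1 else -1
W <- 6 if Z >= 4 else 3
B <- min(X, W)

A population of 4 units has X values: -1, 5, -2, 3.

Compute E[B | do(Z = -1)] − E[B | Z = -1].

do(Z=-1) breaks Z's dependence on X. With Z=-1 fixed, B across the units is -1, 3, -2, 3, mean 0.75.
Observing Z=-1 restricts to units where Z's equation naturally yields -1: X ∈ {-1, -2}. In that subpopulation B = -1, -2, mean -1.5.
Difference = 0.75 − (-1.5) = 2.25.

2.25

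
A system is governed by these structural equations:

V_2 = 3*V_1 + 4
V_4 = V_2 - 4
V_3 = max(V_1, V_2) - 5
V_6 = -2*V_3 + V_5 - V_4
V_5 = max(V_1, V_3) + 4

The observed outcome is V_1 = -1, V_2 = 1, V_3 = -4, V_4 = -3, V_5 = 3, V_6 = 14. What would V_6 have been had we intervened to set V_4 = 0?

Under do(V_4=0), the mechanism V_4 = V_2 - 4 is discarded; V_4 is fixed at 0.
V_2 = 3*V_1 + 4  [with V_1=-1]  = 1
V_3 = max(V_1, V_2) - 5  [with V_1=-1, V_2=1]  = -4
V_5 = max(V_1, V_3) + 4  [with V_1=-1, V_3=-4]  = 3
V_6 = -2*V_3 + V_5 - V_4  [with V_3=-4, V_5=3, V_4=0]  = 11

11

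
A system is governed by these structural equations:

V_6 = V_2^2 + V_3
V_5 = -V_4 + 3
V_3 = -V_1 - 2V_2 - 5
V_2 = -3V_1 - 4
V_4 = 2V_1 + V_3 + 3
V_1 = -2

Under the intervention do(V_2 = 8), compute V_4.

Under do(V_2=8), the mechanism V_2 = -3V_1 - 4 is discarded; V_2 is fixed at 8.
V_3 = -V_1 - 2V_2 - 5  [with V_1=-2, V_2=8]  = -19
V_4 = 2V_1 + V_3 + 3  [with V_1=-2, V_3=-19]  = -20

-20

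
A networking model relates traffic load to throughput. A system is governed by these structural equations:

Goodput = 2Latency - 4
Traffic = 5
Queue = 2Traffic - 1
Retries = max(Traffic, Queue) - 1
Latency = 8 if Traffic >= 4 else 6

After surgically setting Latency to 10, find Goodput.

do(Latency=10) replaces the equation Latency = 8 if Traffic >= 4 else 6 with the constant Latency = 10.
Goodput = 2Latency - 4  [with Latency=10]  = 16

16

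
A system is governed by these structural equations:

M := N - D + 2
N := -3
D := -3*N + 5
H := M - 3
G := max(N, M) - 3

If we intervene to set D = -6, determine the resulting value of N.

-3

Under do(D=-6), the mechanism D := -3*N + 5 is discarded; D is fixed at -6.
N is not downstream of the intervention, so its value is determined by the original equations.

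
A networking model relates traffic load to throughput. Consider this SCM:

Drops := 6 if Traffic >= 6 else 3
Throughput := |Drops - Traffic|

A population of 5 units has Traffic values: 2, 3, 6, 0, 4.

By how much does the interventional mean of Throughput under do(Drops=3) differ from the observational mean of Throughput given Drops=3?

0.35

Under do(Drops=3), Drops's equation is replaced by Drops=3 for every unit. Per-unit Throughput: 1, 0, 3, 3, 1. Mean = 1.6.
E[Throughput|Drops=3] averages over only the 4 units with Drops=3 (Traffic = 2, 3, 0, 4): Throughput = 1, 0, 3, 1, mean 1.25.
Difference = 1.6 − 1.25 = 0.35.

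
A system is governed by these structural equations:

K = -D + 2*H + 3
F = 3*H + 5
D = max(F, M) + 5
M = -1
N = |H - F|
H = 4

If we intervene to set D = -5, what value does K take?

16

The intervention breaks the incoming arrows to D: D = max(F, M) + 5 no longer applies, and D = -5.
K = -D + 2*H + 3  [with D=-5, H=4]  = 16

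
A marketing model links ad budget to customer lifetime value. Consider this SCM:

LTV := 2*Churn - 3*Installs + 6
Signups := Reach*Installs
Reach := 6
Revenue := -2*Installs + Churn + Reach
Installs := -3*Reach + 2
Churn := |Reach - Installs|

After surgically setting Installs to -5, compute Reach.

Under do(Installs=-5), the mechanism Installs := -3*Reach + 2 is discarded; Installs is fixed at -5.
Reach is not downstream of the intervention, so its value is determined by the original equations.

6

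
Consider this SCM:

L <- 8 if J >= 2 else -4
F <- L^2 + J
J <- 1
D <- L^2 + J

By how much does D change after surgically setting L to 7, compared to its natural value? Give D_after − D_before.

Under do(L=7), the mechanism L <- 8 if J >= 2 else -4 is discarded; L is fixed at 7.
D = L^2 + J  [with L=7, J=1]  = 50
Without intervention: L = 8 if J >= 2 else -4  [with J=1]  = -4; D = L^2 + J  [with L=-4, J=1]  = 17.
Change = 50 − 17 = 33.

33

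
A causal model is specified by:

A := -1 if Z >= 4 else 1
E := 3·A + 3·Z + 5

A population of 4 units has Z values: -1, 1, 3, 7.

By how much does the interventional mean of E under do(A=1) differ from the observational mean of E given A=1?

The intervention sets A=1 in all 4 units regardless of Z. Recomputing E per unit gives 5, 11, 17, 29; average 15.5.
Conditioning on A=1 selects the 3 unit(s) with Z ∈ {-1, 1, 3}. Their E values: 5, 11, 17. Mean = 11.
Difference = 15.5 − 11 = 4.5.

4.5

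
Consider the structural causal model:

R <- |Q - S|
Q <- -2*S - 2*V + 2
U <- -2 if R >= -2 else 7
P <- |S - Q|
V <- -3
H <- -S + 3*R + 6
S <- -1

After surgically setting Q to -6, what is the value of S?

-1

Under do(Q=-6), the mechanism Q <- -2*S - 2*V + 2 is discarded; Q is fixed at -6.
S is not downstream of the intervention, so its value is determined by the original equations.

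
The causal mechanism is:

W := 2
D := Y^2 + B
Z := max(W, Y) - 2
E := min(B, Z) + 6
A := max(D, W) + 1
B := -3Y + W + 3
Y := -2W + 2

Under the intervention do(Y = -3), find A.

Under do(Y=-3), the mechanism Y := -2W + 2 is discarded; Y is fixed at -3.
B = -3Y + W + 3  [with Y=-3, W=2]  = 14
D = Y^2 + B  [with Y=-3, B=14]  = 23
A = max(D, W) + 1  [with D=23, W=2]  = 24

24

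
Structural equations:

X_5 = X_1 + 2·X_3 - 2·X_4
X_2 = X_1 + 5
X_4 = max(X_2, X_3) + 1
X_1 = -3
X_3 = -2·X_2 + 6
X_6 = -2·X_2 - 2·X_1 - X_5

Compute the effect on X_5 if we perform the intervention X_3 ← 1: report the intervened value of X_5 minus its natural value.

-2

do(X_3=1) replaces the equation X_3 = -2·X_2 + 6 with the constant X_3 = 1.
X_2 = X_1 + 5  [with X_1=-3]  = 2
X_4 = max(X_2, X_3) + 1  [with X_2=2, X_3=1]  = 3
X_5 = X_1 + 2·X_3 - 2·X_4  [with X_1=-3, X_3=1, X_4=3]  = -7
Without intervention: X_2 = X_1 + 5  [with X_1=-3]  = 2; X_3 = -2·X_2 + 6  [with X_2=2]  = 2; X_4 = max(X_2, X_3) + 1  [with X_2=2, X_3=2]  = 3; X_5 = X_1 + 2·X_3 - 2·X_4  [with X_1=-3, X_3=2, X_4=3]  = -5.
Change = -7 − (-5) = -2.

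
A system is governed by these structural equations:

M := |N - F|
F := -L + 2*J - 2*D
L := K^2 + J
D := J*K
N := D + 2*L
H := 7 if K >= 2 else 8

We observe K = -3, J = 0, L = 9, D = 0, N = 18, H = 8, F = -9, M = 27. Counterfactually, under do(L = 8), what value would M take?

24

The intervention breaks the incoming arrows to L: L := K^2 + J no longer applies, and L = 8.
D = J*K  [with J=0, K=-3]  = 0
N = D + 2*L  [with D=0, L=8]  = 16
F = -L + 2*J - 2*D  [with L=8, J=0, D=0]  = -8
M = |N - F|  [with N=16, F=-8]  = 24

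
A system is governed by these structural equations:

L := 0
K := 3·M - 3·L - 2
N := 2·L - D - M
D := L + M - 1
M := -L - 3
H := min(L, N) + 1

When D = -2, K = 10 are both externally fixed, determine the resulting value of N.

5

The joint intervention fixes D = -2, K = 10, removing each variable's own equation.
M = -L - 3  [with L=0]  = -3
N = 2·L - D - M  [with L=0, D=-2, M=-3]  = 5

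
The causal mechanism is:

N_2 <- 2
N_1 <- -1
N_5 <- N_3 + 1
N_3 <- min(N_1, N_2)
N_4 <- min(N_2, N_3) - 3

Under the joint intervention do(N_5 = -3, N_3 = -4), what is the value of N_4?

Under do(N_5 = -3, N_3 = -4), each intervened variable's structural equation is replaced by its fixed value.
N_4 = min(N_2, N_3) - 3  [with N_2=2, N_3=-4]  = -7

-7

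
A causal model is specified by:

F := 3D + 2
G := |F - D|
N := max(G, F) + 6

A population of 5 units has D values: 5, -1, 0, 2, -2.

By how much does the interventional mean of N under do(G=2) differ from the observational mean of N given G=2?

Under do(G=2), G's equation is replaced by G=2 for every unit. Per-unit N: 23, 8, 8, 14, 8. Mean = 12.2.
E[N|G=2] averages over only the 2 units with G=2 (D = 0, -2): N = 8, 8, mean 8.
Difference = 12.2 − 8 = 4.2.

4.2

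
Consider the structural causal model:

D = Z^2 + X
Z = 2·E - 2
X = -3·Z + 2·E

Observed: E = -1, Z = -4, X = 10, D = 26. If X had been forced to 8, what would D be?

24

The intervention breaks the incoming arrows to X: X = -3·Z + 2·E no longer applies, and X = 8.
Z = 2·E - 2  [with E=-1]  = -4
D = Z^2 + X  [with Z=-4, X=8]  = 24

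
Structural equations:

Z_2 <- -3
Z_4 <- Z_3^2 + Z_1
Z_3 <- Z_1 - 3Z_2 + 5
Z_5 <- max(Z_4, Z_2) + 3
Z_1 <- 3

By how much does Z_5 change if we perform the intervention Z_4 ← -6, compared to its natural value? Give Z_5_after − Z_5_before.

-295

Intervening sets Z_4 = -6 and removes its equation (Z_4 <- Z_3^2 + Z_1).
Z_5 = max(Z_4, Z_2) + 3  [with Z_4=-6, Z_2=-3]  = 0
Without intervention: Z_3 = Z_1 - 3Z_2 + 5  [with Z_1=3, Z_2=-3]  = 17; Z_4 = Z_3^2 + Z_1  [with Z_3=17, Z_1=3]  = 292; Z_5 = max(Z_4, Z_2) + 3  [with Z_4=292, Z_2=-3]  = 295.
Change = 0 − 295 = -295.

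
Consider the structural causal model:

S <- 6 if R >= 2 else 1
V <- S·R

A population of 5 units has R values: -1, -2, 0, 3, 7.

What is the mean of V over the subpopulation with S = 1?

E[V|S=1] averages over only the 3 units with S=1 (R = -1, -2, 0): V = -1, -2, 0, mean -1.

-1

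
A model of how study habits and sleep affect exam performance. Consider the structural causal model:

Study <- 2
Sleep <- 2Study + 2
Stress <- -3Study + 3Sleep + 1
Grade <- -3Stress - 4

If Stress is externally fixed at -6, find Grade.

The intervention breaks the incoming arrows to Stress: Stress <- -3Study + 3Sleep + 1 no longer applies, and Stress = -6.
Grade = -3Stress - 4  [with Stress=-6]  = 14

14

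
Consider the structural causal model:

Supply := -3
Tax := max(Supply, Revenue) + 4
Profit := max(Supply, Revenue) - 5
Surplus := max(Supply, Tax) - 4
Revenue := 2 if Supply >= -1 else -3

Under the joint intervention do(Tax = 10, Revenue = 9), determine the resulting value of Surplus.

6

Setting Tax = 10, Revenue = 9 by intervention discards those variables' equations.
Surplus = max(Supply, Tax) - 4  [with Supply=-3, Tax=10]  = 6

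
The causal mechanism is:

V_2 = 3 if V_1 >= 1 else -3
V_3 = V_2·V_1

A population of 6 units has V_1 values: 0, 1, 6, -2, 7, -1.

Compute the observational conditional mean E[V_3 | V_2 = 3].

E[V_3|V_2=3] averages over only the 3 units with V_2=3 (V_1 = 1, 6, 7): V_3 = 3, 18, 21, mean 14.

14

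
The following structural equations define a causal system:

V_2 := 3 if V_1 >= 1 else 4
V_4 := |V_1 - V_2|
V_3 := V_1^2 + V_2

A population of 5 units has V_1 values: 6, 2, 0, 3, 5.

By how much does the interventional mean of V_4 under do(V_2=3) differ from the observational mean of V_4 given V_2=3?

The intervention sets V_2=3 in all 5 units regardless of V_1. Recomputing V_4 per unit gives 3, 1, 3, 0, 2; average 1.8.
Conditioning on V_2=3 selects the 4 unit(s) with V_1 ∈ {6, 2, 3, 5}. Their V_4 values: 3, 1, 0, 2. Mean = 1.5.
Difference = 1.8 − 1.5 = 0.3.

0.3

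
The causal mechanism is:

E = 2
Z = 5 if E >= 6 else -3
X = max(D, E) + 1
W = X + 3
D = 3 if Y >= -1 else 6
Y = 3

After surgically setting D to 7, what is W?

11

The intervention breaks the incoming arrows to D: D = 3 if Y >= -1 else 6 no longer applies, and D = 7.
X = max(D, E) + 1  [with D=7, E=2]  = 8
W = X + 3  [with X=8]  = 11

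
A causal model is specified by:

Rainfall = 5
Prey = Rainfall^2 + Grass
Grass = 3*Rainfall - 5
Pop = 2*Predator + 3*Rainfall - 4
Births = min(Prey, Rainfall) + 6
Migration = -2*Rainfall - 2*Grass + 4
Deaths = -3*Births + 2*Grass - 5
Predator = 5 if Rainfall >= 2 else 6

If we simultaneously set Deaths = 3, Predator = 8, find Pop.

27

Under do(Deaths = 3, Predator = 8), each intervened variable's structural equation is replaced by its fixed value.
Pop = 2*Predator + 3*Rainfall - 4  [with Predator=8, Rainfall=5]  = 27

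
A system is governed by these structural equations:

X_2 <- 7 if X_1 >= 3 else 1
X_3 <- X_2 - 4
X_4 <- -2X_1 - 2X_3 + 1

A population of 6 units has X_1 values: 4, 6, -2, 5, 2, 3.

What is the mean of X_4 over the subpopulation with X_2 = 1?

E[X_4|X_2=1] averages over only the 2 units with X_2=1 (X_1 = -2, 2): X_4 = 11, 3, mean 7.

7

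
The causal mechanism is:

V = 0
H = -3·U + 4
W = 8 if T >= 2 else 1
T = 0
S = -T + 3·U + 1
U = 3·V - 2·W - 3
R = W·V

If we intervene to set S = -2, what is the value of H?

Intervening sets S = -2 and removes its equation (S = -T + 3·U + 1).
Since H is not a descendant of the intervened variable, it is unaffected.
W = 8 if T >= 2 else 1  [with T=0]  = 1
U = 3·V - 2·W - 3  [with V=0, W=1]  = -5
H = -3·U + 4  [with U=-5]  = 19

19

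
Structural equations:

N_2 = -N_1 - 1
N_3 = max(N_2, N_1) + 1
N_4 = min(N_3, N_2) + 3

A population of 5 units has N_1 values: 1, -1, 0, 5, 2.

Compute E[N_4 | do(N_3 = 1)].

do(N_3=1) breaks N_3's dependence on N_1. With N_3=1 fixed, N_4 across the units is 1, 3, 2, -3, 0, mean 0.6.

0.6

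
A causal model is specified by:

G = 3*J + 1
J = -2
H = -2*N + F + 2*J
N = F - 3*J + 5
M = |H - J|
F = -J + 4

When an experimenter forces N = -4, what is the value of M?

12

do(N=-4) replaces the equation N = F - 3*J + 5 with the constant N = -4.
F = -J + 4  [with J=-2]  = 6
H = -2*N + F + 2*J  [with N=-4, F=6, J=-2]  = 10
M = |H - J|  [with H=10, J=-2]  = 12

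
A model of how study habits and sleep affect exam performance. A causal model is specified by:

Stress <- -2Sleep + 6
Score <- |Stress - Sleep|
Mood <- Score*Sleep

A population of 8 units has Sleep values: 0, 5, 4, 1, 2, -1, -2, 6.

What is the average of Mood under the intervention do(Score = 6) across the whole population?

11.25

The intervention sets Score=6 in all 8 units regardless of Sleep. Recomputing Mood per unit gives 0, 30, 24, 6, 12, -6, -12, 36; average 11.25.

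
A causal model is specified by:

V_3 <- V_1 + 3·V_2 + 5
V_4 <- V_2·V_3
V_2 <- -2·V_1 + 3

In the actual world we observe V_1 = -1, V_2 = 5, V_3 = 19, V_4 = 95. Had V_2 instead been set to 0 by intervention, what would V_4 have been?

Under do(V_2=0), the mechanism V_2 <- -2·V_1 + 3 is discarded; V_2 is fixed at 0.
V_3 = V_1 + 3·V_2 + 5  [with V_1=-1, V_2=0]  = 4
V_4 = V_2·V_3  [with V_2=0, V_3=4]  = 0

0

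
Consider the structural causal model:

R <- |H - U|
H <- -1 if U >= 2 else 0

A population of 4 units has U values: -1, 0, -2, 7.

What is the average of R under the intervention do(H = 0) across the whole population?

2.5

Under do(H=0), H's equation is replaced by H=0 for every unit. Per-unit R: 1, 0, 2, 7. Mean = 2.5.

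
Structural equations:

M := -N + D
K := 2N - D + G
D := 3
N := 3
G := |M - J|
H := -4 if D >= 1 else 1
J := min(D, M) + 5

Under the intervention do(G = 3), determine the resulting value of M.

do(G=3) replaces the equation G := |M - J| with the constant G = 3.
M is not downstream of the intervention, so its value is determined by the original equations.
M = -N + D  [with N=3, D=3]  = 0

0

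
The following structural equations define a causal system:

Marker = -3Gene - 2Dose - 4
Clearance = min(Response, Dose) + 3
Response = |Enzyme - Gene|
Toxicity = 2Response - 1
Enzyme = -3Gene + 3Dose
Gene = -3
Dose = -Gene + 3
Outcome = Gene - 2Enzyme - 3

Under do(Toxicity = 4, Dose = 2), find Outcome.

-36

The joint intervention fixes Toxicity = 4, Dose = 2, removing each variable's own equation.
Enzyme = -3Gene + 3Dose  [with Gene=-3, Dose=2]  = 15
Outcome = Gene - 2Enzyme - 3  [with Gene=-3, Enzyme=15]  = -36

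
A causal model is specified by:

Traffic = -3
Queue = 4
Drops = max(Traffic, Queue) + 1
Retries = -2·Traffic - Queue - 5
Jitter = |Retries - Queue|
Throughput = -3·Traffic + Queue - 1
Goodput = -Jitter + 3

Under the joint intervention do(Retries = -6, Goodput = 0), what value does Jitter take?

Setting Retries = -6, Goodput = 0 by intervention discards those variables' equations.
Jitter = |Retries - Queue|  [with Retries=-6, Queue=4]  = 10

10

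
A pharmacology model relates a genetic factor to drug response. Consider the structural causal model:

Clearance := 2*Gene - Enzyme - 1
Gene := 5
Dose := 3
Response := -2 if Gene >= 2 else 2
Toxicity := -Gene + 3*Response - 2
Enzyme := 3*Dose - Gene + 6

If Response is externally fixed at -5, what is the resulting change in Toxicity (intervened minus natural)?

Intervening sets Response = -5 and removes its equation (Response := -2 if Gene >= 2 else 2).
Toxicity = -Gene + 3*Response - 2  [with Gene=5, Response=-5]  = -22
Without intervention: Response = -2 if Gene >= 2 else 2  [with Gene=5]  = -2; Toxicity = -Gene + 3*Response - 2  [with Gene=5, Response=-2]  = -13.
Change = -22 − (-13) = -9.

-9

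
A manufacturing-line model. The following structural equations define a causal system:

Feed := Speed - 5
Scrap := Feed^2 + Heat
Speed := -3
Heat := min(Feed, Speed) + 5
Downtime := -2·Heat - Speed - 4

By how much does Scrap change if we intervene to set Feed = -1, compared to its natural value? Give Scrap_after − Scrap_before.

-58

Under do(Feed=-1), the mechanism Feed := Speed - 5 is discarded; Feed is fixed at -1.
Heat = min(Feed, Speed) + 5  [with Feed=-1, Speed=-3]  = 2
Scrap = Feed^2 + Heat  [with Feed=-1, Heat=2]  = 3
Without intervention: Feed = Speed - 5  [with Speed=-3]  = -8; Heat = min(Feed, Speed) + 5  [with Feed=-8, Speed=-3]  = -3; Scrap = Feed^2 + Heat  [with Feed=-8, Heat=-3]  = 61.
Change = 3 − 61 = -58.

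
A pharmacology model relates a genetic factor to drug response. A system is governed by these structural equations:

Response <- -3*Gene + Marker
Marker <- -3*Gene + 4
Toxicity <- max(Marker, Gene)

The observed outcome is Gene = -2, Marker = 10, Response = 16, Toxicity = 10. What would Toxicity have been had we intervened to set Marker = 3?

Under do(Marker=3), the mechanism Marker <- -3*Gene + 4 is discarded; Marker is fixed at 3.
Toxicity = max(Marker, Gene)  [with Marker=3, Gene=-2]  = 3

3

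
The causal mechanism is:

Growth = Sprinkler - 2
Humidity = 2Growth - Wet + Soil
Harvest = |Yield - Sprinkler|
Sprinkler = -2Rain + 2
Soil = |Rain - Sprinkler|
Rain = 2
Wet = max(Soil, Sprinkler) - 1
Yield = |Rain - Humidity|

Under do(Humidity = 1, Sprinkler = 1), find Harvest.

0

The joint intervention fixes Humidity = 1, Sprinkler = 1, removing each variable's own equation.
Yield = |Rain - Humidity|  [with Rain=2, Humidity=1]  = 1
Harvest = |Yield - Sprinkler|  [with Yield=1, Sprinkler=1]  = 0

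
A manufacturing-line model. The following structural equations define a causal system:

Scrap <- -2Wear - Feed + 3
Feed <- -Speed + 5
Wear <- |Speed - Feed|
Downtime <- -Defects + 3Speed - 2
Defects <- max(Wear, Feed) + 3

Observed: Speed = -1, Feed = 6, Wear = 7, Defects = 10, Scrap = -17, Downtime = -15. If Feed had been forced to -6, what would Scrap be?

do(Feed=-6) replaces the equation Feed <- -Speed + 5 with the constant Feed = -6.
Wear = |Speed - Feed|  [with Speed=-1, Feed=-6]  = 5
Scrap = -2Wear - Feed + 3  [with Wear=5, Feed=-6]  = -1

-1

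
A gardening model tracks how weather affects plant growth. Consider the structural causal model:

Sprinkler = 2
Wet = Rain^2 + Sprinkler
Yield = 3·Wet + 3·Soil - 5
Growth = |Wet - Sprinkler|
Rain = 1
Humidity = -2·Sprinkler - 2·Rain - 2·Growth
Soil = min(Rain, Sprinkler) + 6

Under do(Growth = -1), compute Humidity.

-4

The intervention breaks the incoming arrows to Growth: Growth = |Wet - Sprinkler| no longer applies, and Growth = -1.
Humidity = -2·Sprinkler - 2·Rain - 2·Growth  [with Sprinkler=2, Rain=1, Growth=-1]  = -4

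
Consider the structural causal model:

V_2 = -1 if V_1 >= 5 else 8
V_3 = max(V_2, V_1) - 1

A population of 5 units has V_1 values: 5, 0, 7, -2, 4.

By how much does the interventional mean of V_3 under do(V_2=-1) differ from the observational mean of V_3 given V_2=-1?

Under do(V_2=-1), V_2's equation is replaced by V_2=-1 for every unit. Per-unit V_3: 4, -1, 6, -2, 3. Mean = 2.
Observing V_2=-1 restricts to units where V_2's equation naturally yields -1: V_1 ∈ {5, 7}. In that subpopulation V_3 = 4, 6, mean 5.
Difference = 2 − 5 = -3.

-3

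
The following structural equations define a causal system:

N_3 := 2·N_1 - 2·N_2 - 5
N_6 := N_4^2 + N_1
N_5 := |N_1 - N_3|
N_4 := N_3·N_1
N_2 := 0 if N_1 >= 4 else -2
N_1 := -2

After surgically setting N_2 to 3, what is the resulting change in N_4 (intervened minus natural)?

20

Under do(N_2=3), the mechanism N_2 := 0 if N_1 >= 4 else -2 is discarded; N_2 is fixed at 3.
N_3 = 2·N_1 - 2·N_2 - 5  [with N_1=-2, N_2=3]  = -15
N_4 = N_3·N_1  [with N_3=-15, N_1=-2]  = 30
Without intervention: N_2 = 0 if N_1 >= 4 else -2  [with N_1=-2]  = -2; N_3 = 2·N_1 - 2·N_2 - 5  [with N_1=-2, N_2=-2]  = -5; N_4 = N_3·N_1  [with N_3=-5, N_1=-2]  = 10.
Change = 30 − 10 = 20.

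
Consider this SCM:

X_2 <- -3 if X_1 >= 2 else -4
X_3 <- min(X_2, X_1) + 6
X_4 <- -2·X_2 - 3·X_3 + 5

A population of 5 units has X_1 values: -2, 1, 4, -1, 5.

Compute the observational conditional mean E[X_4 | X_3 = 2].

E[X_4|X_3=2] averages over only the 3 units with X_3=2 (X_1 = -2, 1, -1): X_4 = 7, 7, 7, mean 7.

7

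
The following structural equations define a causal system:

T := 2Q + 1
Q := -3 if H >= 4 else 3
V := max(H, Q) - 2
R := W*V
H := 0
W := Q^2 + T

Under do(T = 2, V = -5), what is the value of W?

The joint intervention fixes T = 2, V = -5, removing each variable's own equation.
Q = -3 if H >= 4 else 3  [with H=0]  = 3
W = Q^2 + T  [with Q=3, T=2]  = 11

11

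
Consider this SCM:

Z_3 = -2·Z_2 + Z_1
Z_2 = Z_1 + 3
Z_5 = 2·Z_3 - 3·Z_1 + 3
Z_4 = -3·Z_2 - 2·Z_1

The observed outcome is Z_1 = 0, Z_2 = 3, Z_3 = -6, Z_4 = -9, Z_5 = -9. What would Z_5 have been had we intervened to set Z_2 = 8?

-29

do(Z_2=8) replaces the equation Z_2 = Z_1 + 3 with the constant Z_2 = 8.
Z_3 = -2·Z_2 + Z_1  [with Z_2=8, Z_1=0]  = -16
Z_5 = 2·Z_3 - 3·Z_1 + 3  [with Z_3=-16, Z_1=0]  = -29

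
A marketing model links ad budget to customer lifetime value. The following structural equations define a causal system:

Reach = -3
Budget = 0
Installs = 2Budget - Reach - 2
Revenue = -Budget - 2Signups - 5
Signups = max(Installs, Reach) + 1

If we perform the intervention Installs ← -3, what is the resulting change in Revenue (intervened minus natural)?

do(Installs=-3) replaces the equation Installs = 2Budget - Reach - 2 with the constant Installs = -3.
Signups = max(Installs, Reach) + 1  [with Installs=-3, Reach=-3]  = -2
Revenue = -Budget - 2Signups - 5  [with Budget=0, Signups=-2]  = -1
Without intervention: Installs = 2Budget - Reach - 2  [with Budget=0, Reach=-3]  = 1; Signups = max(Installs, Reach) + 1  [with Installs=1, Reach=-3]  = 2; Revenue = -Budget - 2Signups - 5  [with Budget=0, Signups=2]  = -9.
Change = -1 − (-9) = 8.

8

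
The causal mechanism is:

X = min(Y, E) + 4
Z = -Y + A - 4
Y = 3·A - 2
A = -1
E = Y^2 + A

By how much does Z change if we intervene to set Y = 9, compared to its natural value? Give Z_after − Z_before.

The intervention breaks the incoming arrows to Y: Y = 3·A - 2 no longer applies, and Y = 9.
Z = -Y + A - 4  [with Y=9, A=-1]  = -14
Without intervention: Y = 3·A - 2  [with A=-1]  = -5; Z = -Y + A - 4  [with Y=-5, A=-1]  = 0.
Change = -14 − 0 = -14.

-14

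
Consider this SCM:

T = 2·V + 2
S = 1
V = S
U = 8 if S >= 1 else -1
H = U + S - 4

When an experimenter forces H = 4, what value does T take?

do(H=4) replaces the equation H = U + S - 4 with the constant H = 4.
T is not downstream of the intervention, so its value is determined by the original equations.
V = S  [with S=1]  = 1
T = 2·V + 2  [with V=1]  = 4

4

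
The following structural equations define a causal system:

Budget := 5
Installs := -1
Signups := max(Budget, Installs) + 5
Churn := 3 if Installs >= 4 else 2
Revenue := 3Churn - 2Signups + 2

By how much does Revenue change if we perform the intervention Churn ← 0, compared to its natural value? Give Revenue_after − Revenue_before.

Intervening sets Churn = 0 and removes its equation (Churn := 3 if Installs >= 4 else 2).
Signups = max(Budget, Installs) + 5  [with Budget=5, Installs=-1]  = 10
Revenue = 3Churn - 2Signups + 2  [with Churn=0, Signups=10]  = -18
Without intervention: Signups = max(Budget, Installs) + 5  [with Budget=5, Installs=-1]  = 10; Churn = 3 if Installs >= 4 else 2  [with Installs=-1]  = 2; Revenue = 3Churn - 2Signups + 2  [with Churn=2, Signups=10]  = -12.
Change = -18 − (-12) = -6.

-6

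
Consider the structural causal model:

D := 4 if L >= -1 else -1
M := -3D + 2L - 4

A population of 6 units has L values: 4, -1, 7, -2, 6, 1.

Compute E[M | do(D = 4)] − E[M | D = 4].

The intervention sets D=4 in all 6 units regardless of L. Recomputing M per unit gives -8, -18, -2, -20, -4, -14; average -11.
E[M|D=4] averages over only the 5 units with D=4 (L = 4, -1, 7, 6, 1): M = -8, -18, -2, -4, -14, mean -9.2.
Difference = -11 − (-9.2) = -1.8.

-1.8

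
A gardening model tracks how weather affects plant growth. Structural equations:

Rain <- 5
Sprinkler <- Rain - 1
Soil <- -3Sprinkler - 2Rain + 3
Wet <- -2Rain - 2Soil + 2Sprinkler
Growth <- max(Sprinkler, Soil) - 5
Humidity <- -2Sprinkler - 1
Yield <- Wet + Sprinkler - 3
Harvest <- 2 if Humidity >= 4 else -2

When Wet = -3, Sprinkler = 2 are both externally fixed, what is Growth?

-3

The joint intervention fixes Wet = -3, Sprinkler = 2, removing each variable's own equation.
Soil = -3Sprinkler - 2Rain + 3  [with Sprinkler=2, Rain=5]  = -13
Growth = max(Sprinkler, Soil) - 5  [with Sprinkler=2, Soil=-13]  = -3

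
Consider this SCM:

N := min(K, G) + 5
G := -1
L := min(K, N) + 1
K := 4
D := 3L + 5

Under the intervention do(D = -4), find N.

4

do(D=-4) replaces the equation D := 3L + 5 with the constant D = -4.
N is not downstream of the intervention, so its value is determined by the original equations.
N = min(K, G) + 5  [with K=4, G=-1]  = 4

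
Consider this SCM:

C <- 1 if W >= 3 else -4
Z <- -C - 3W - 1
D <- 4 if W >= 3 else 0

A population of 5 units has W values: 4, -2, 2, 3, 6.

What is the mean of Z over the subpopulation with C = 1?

-15

Observing C=1 restricts to units where C's equation naturally yields 1: W ∈ {4, 3, 6}. In that subpopulation Z = -14, -11, -20, mean -15.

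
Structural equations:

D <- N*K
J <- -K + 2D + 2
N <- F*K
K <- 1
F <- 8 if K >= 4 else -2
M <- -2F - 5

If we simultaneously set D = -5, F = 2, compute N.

Setting D = -5, F = 2 by intervention discards those variables' equations.
N = F*K  [with F=2, K=1]  = 2

2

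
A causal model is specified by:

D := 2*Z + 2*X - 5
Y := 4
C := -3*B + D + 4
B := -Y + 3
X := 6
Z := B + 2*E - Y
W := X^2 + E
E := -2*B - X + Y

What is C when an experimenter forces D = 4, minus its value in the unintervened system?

Intervening sets D = 4 and removes its equation (D := 2*Z + 2*X - 5).
B = -Y + 3  [with Y=4]  = -1
C = -3*B + D + 4  [with B=-1, D=4]  = 11
Without intervention: B = -Y + 3  [with Y=4]  = -1; E = -2*B - X + Y  [with B=-1, X=6, Y=4]  = 0; Z = B + 2*E - Y  [with B=-1, E=0, Y=4]  = -5; D = 2*Z + 2*X - 5  [with Z=-5, X=6]  = -3; C = -3*B + D + 4  [with B=-1, D=-3]  = 4.
Change = 11 − 4 = 7.

7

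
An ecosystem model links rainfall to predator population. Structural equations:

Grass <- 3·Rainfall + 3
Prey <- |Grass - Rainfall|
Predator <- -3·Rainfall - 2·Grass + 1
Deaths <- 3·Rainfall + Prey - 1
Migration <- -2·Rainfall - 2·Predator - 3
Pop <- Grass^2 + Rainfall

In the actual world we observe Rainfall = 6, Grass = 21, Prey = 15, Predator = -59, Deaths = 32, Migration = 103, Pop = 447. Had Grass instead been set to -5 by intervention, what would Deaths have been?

do(Grass=-5) replaces the equation Grass <- 3·Rainfall + 3 with the constant Grass = -5.
Prey = |Grass - Rainfall|  [with Grass=-5, Rainfall=6]  = 11
Deaths = 3·Rainfall + Prey - 1  [with Rainfall=6, Prey=11]  = 28

28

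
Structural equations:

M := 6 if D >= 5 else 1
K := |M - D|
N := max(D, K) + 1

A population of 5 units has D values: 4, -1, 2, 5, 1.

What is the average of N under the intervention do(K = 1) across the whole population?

3.6

do(K=1) breaks K's dependence on D. With K=1 fixed, N across the units is 5, 2, 3, 6, 2, mean 3.6.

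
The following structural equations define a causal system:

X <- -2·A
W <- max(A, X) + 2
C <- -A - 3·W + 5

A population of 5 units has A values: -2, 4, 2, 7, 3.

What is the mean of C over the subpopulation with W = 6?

Conditioning on W=6 selects the 2 unit(s) with A ∈ {-2, 4}. Their C values: -11, -17. Mean = -14.

-14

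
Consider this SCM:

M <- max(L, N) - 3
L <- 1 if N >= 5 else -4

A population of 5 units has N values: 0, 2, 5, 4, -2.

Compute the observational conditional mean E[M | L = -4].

E[M|L=-4] averages over only the 4 units with L=-4 (N = 0, 2, 4, -2): M = -3, -1, 1, -5, mean -2.

-2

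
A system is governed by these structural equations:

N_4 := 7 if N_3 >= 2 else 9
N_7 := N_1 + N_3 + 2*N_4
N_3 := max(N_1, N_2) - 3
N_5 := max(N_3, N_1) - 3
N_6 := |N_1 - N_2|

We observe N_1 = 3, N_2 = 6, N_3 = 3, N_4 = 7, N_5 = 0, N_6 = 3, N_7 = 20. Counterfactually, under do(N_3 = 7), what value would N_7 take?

24

The intervention breaks the incoming arrows to N_3: N_3 := max(N_1, N_2) - 3 no longer applies, and N_3 = 7.
N_4 = 7 if N_3 >= 2 else 9  [with N_3=7]  = 7
N_7 = N_1 + N_3 + 2*N_4  [with N_1=3, N_3=7, N_4=7]  = 24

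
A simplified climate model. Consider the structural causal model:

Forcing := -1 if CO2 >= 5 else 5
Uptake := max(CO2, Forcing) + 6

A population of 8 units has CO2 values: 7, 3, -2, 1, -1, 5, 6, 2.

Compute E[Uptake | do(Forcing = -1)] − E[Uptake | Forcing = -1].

do(Forcing=-1) breaks Forcing's dependence on CO2. With Forcing=-1 fixed, Uptake across the units is 13, 9, 5, 7, 5, 11, 12, 8, mean 8.75.
Conditioning on Forcing=-1 selects the 3 unit(s) with CO2 ∈ {7, 5, 6}. Their Uptake values: 13, 11, 12. Mean = 12.
Difference = 8.75 − 12 = -3.25.

-3.25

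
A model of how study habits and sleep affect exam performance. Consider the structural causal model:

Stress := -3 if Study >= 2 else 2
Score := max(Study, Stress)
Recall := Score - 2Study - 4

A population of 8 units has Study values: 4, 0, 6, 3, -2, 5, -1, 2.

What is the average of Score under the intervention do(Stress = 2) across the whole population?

Under do(Stress=2), Stress's equation is replaced by Stress=2 for every unit. Per-unit Score: 4, 2, 6, 3, 2, 5, 2, 2. Mean = 3.25.

3.25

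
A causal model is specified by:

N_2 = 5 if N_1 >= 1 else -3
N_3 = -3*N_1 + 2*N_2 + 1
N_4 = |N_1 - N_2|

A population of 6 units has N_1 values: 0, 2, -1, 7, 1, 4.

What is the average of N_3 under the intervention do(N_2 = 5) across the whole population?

The intervention sets N_2=5 in all 6 units regardless of N_1. Recomputing N_3 per unit gives 11, 5, 14, -10, 8, -1; average 4.5.

4.5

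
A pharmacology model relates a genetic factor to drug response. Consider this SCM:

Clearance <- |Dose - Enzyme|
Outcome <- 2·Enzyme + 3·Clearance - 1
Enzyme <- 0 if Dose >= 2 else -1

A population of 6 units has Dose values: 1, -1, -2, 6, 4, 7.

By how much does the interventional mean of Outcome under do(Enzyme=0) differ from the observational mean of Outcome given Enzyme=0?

-6.5

do(Enzyme=0) breaks Enzyme's dependence on Dose. With Enzyme=0 fixed, Outcome across the units is 2, 2, 5, 17, 11, 20, mean 9.5.
Observing Enzyme=0 restricts to units where Enzyme's equation naturally yields 0: Dose ∈ {6, 4, 7}. In that subpopulation Outcome = 17, 11, 20, mean 16.
Difference = 9.5 − 16 = -6.5.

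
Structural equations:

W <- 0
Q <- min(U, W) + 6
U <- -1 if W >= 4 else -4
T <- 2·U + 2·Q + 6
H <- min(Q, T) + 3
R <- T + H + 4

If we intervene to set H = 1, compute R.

7

The intervention breaks the incoming arrows to H: H <- min(Q, T) + 3 no longer applies, and H = 1.
U = -1 if W >= 4 else -4  [with W=0]  = -4
Q = min(U, W) + 6  [with U=-4, W=0]  = 2
T = 2·U + 2·Q + 6  [with U=-4, Q=2]  = 2
R = T + H + 4  [with T=2, H=1]  = 7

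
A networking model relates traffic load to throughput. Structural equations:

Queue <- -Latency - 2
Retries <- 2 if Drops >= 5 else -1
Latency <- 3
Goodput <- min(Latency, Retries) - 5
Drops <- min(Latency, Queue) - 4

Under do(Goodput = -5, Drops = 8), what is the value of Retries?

Under do(Goodput = -5, Drops = 8), each intervened variable's structural equation is replaced by its fixed value.
Retries = 2 if Drops >= 5 else -1  [with Drops=8]  = 2

2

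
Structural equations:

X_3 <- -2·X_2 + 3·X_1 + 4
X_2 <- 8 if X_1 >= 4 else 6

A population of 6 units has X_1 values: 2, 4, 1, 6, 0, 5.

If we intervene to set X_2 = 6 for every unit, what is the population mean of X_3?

1

The intervention sets X_2=6 in all 6 units regardless of X_1. Recomputing X_3 per unit gives -2, 4, -5, 10, -8, 7; average 1.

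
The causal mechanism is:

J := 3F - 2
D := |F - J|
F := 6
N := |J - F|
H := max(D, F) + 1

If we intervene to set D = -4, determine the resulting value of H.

The intervention breaks the incoming arrows to D: D := |F - J| no longer applies, and D = -4.
H = max(D, F) + 1  [with D=-4, F=6]  = 7

7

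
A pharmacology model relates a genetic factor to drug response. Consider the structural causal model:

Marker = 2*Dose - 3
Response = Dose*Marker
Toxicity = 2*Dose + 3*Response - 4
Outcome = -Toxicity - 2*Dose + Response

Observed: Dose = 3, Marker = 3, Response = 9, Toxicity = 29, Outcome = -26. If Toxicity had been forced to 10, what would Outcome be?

-7

Intervening sets Toxicity = 10 and removes its equation (Toxicity = 2*Dose + 3*Response - 4).
Marker = 2*Dose - 3  [with Dose=3]  = 3
Response = Dose*Marker  [with Dose=3, Marker=3]  = 9
Outcome = -Toxicity - 2*Dose + Response  [with Toxicity=10, Dose=3, Response=9]  = -7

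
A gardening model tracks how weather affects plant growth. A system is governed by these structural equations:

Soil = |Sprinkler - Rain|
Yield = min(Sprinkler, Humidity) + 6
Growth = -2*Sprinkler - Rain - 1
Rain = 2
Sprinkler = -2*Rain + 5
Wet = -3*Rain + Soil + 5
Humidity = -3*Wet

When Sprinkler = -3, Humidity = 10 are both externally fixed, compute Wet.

4

The joint intervention fixes Sprinkler = -3, Humidity = 10, removing each variable's own equation.
Soil = |Sprinkler - Rain|  [with Sprinkler=-3, Rain=2]  = 5
Wet = -3*Rain + Soil + 5  [with Rain=2, Soil=5]  = 4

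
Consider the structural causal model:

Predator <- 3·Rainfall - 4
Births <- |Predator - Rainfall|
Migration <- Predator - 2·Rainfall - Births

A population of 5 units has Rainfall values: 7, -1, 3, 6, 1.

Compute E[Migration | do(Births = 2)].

-2.8

Every unit gets Births=2 under the intervention. Migration values become 1, -7, -3, 0, -5; E[Migration|do(Births=2)] = -2.8.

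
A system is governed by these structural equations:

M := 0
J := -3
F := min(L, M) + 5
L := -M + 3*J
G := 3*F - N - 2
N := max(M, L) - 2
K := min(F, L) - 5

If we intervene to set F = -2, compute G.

Under do(F=-2), the mechanism F := min(L, M) + 5 is discarded; F is fixed at -2.
L = -M + 3*J  [with M=0, J=-3]  = -9
N = max(M, L) - 2  [with M=0, L=-9]  = -2
G = 3*F - N - 2  [with F=-2, N=-2]  = -6

-6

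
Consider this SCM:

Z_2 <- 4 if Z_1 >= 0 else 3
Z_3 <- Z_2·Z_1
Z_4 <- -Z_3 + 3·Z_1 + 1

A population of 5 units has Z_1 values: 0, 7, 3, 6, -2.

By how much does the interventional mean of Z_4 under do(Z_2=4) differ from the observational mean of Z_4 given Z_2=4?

The intervention sets Z_2=4 in all 5 units regardless of Z_1. Recomputing Z_4 per unit gives 1, -6, -2, -5, 3; average -1.8.
Observing Z_2=4 restricts to units where Z_2's equation naturally yields 4: Z_1 ∈ {0, 7, 3, 6}. In that subpopulation Z_4 = 1, -6, -2, -5, mean -3.
Difference = -1.8 − (-3) = 1.2.

1.2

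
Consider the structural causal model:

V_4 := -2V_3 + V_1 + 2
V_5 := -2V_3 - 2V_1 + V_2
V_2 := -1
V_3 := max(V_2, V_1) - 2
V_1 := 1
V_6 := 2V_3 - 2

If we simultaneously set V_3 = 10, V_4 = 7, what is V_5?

Setting V_3 = 10, V_4 = 7 by intervention discards those variables' equations.
V_5 = -2V_3 - 2V_1 + V_2  [with V_3=10, V_1=1, V_2=-1]  = -23

-23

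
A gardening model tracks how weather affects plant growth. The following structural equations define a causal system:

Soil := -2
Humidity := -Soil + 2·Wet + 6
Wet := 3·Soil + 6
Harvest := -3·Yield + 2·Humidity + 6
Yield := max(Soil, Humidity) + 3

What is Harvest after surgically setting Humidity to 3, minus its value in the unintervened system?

5

do(Humidity=3) replaces the equation Humidity := -Soil + 2·Wet + 6 with the constant Humidity = 3.
Yield = max(Soil, Humidity) + 3  [with Soil=-2, Humidity=3]  = 6
Harvest = -3·Yield + 2·Humidity + 6  [with Yield=6, Humidity=3]  = -6
Without intervention: Wet = 3·Soil + 6  [with Soil=-2]  = 0; Humidity = -Soil + 2·Wet + 6  [with Soil=-2, Wet=0]  = 8; Yield = max(Soil, Humidity) + 3  [with Soil=-2, Humidity=8]  = 11; Harvest = -3·Yield + 2·Humidity + 6  [with Yield=11, Humidity=8]  = -11.
Change = -6 − (-11) = 5.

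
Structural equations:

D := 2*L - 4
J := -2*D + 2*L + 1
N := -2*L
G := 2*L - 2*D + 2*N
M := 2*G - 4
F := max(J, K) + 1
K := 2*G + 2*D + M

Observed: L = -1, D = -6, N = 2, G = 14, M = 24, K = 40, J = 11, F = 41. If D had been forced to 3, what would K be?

Under do(D=3), the mechanism D := 2*L - 4 is discarded; D is fixed at 3.
N = -2*L  [with L=-1]  = 2
G = 2*L - 2*D + 2*N  [with L=-1, D=3, N=2]  = -4
M = 2*G - 4  [with G=-4]  = -12
K = 2*G + 2*D + M  [with G=-4, D=3, M=-12]  = -14

-14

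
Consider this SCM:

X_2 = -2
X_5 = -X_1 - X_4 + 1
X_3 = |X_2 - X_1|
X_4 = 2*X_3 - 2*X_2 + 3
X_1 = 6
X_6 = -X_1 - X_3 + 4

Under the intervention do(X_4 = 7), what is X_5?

-12

Intervening sets X_4 = 7 and removes its equation (X_4 = 2*X_3 - 2*X_2 + 3).
X_5 = -X_1 - X_4 + 1  [with X_1=6, X_4=7]  = -12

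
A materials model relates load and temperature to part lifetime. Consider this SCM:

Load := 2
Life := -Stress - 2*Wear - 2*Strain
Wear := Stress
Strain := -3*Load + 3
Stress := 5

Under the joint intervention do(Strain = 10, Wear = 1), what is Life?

Setting Strain = 10, Wear = 1 by intervention discards those variables' equations.
Life = -Stress - 2*Wear - 2*Strain  [with Stress=5, Wear=1, Strain=10]  = -27

-27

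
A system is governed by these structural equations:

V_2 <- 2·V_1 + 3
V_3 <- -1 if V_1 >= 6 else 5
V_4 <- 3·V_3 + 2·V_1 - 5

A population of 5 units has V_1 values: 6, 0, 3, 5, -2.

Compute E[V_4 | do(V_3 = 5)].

14.8

The intervention sets V_3=5 in all 5 units regardless of V_1. Recomputing V_4 per unit gives 22, 10, 16, 20, 6; average 14.8.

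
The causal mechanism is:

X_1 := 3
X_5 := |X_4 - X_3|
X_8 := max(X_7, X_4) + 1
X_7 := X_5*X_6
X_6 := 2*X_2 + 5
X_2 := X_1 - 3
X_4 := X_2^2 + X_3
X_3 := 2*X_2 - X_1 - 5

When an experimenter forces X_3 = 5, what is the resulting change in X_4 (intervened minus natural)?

The intervention breaks the incoming arrows to X_3: X_3 := 2*X_2 - X_1 - 5 no longer applies, and X_3 = 5.
X_2 = X_1 - 3  [with X_1=3]  = 0
X_4 = X_2^2 + X_3  [with X_2=0, X_3=5]  = 5
Without intervention: X_2 = X_1 - 3  [with X_1=3]  = 0; X_3 = 2*X_2 - X_1 - 5  [with X_2=0, X_1=3]  = -8; X_4 = X_2^2 + X_3  [with X_2=0, X_3=-8]  = -8.
Change = 5 − (-8) = 13.

13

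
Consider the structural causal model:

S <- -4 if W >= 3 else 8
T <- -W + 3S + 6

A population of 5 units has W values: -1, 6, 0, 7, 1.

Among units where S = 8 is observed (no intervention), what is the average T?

E[T|S=8] averages over only the 3 units with S=8 (W = -1, 0, 1): T = 31, 30, 29, mean 30.

30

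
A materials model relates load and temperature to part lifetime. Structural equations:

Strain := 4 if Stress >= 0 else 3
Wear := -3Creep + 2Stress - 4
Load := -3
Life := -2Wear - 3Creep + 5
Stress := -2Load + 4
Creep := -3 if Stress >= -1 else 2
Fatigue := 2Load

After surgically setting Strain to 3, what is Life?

The intervention breaks the incoming arrows to Strain: Strain := 4 if Stress >= 0 else 3 no longer applies, and Strain = 3.
Life is not downstream of the intervention, so its value is determined by the original equations.
Stress = -2Load + 4  [with Load=-3]  = 10
Creep = -3 if Stress >= -1 else 2  [with Stress=10]  = -3
Wear = -3Creep + 2Stress - 4  [with Creep=-3, Stress=10]  = 25
Life = -2Wear - 3Creep + 5  [with Wear=25, Creep=-3]  = -36

-36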